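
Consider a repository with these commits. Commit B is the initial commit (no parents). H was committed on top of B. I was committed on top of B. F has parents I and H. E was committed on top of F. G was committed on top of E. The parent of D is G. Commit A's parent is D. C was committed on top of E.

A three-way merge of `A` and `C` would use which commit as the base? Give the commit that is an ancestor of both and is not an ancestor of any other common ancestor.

Ancestors of A: {A, B, D, E, F, G, H, I}.
Ancestors of C: {B, C, E, F, H, I}.
Common ancestors: {B, E, F, H, I}.
Among these, E is not an ancestor of any other common ancestor — it is the merge base.

E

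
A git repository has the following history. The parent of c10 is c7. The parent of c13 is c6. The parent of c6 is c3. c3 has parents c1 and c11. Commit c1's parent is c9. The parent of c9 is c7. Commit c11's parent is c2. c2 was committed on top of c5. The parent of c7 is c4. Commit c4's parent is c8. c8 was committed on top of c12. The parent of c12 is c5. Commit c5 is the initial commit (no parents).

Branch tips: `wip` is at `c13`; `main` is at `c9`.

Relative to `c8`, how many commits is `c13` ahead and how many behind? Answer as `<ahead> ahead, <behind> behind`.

9 ahead, 0 behind

Reachable from c13: {c1, c11, c12, c13, c2, c3, c4, c5, c6, c7, c8, c9}.
Reachable from c8: {c12, c5, c8}.
Only in c13's history (ahead): {c1, c11, c13, c2, c3, c4, c6, c7, c9} — 9.
Only in c8's history (behind): {} — 0.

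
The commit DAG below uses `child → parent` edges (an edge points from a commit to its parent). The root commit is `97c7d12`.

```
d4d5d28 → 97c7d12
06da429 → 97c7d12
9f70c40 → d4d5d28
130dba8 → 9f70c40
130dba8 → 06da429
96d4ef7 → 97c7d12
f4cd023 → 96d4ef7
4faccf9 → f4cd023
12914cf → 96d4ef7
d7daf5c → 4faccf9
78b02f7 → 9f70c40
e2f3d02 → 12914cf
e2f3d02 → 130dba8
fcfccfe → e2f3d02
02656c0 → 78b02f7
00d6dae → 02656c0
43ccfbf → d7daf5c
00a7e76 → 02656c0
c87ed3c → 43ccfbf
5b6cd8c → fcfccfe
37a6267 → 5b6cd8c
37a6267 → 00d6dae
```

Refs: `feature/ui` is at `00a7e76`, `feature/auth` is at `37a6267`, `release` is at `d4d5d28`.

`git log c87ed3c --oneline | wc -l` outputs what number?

Walking parent pointers from c87ed3c: reachable set = {43ccfbf, 4faccf9, 96d4ef7, 97c7d12, c87ed3c, d7daf5c, f4cd023}.
That is 7 commits.

7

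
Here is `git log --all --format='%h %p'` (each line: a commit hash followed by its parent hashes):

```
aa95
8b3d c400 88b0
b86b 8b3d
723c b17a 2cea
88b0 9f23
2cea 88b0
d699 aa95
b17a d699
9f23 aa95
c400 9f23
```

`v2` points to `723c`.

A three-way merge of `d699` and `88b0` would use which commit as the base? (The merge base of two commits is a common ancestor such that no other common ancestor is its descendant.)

aa95

Ancestors of d699: {aa95, d699}.
Ancestors of 88b0: {88b0, 9f23, aa95}.
Common ancestors: {aa95}.
The only common ancestor is aa95, so it is the merge base.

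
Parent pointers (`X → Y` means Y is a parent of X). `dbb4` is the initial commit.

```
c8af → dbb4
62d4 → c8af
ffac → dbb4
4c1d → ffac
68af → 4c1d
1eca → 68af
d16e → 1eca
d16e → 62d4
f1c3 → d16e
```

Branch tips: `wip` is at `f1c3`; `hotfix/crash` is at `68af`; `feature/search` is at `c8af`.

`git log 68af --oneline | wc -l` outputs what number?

Walking parent pointers from 68af: reachable set = {4c1d, 68af, dbb4, ffac}.
That is 4 commits.

4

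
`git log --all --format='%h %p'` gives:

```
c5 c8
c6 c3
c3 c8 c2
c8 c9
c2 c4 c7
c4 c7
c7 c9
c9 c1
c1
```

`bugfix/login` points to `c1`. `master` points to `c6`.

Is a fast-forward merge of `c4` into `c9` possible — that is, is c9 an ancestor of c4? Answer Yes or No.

Yes

A fast-forward from c9 to c4 is possible iff c9 is an ancestor of c4.
Ancestors of c4: {c1, c4, c7, c9}.
c9 is among them, so fast-forward is possible.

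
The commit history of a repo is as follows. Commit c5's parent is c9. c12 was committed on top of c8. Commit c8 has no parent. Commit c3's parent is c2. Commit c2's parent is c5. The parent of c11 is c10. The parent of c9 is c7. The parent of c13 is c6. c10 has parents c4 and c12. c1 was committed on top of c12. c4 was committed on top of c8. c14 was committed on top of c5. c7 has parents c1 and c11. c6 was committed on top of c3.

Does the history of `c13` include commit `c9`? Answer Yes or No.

Yes

Ancestors of c13 (commits reachable by following parents): {c1, c10, c11, c12, c13, c2, c3, c4, c5, c6, c7, c8, c9}.
c9 is in that set, so it is an ancestor of c13.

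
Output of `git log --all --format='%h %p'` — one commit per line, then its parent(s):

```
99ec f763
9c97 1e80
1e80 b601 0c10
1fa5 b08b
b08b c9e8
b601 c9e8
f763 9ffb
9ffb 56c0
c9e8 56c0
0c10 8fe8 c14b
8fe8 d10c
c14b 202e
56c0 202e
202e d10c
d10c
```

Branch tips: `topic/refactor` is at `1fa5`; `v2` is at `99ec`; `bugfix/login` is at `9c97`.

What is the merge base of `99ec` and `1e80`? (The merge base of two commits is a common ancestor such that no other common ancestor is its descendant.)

56c0

Ancestors of 99ec: {202e, 56c0, 99ec, 9ffb, d10c, f763}.
Ancestors of 1e80: {0c10, 1e80, 202e, 56c0, 8fe8, b601, c14b, c9e8, d10c}.
Common ancestors: {202e, 56c0, d10c}.
Among these, 56c0 is not an ancestor of any other common ancestor — it is the merge base.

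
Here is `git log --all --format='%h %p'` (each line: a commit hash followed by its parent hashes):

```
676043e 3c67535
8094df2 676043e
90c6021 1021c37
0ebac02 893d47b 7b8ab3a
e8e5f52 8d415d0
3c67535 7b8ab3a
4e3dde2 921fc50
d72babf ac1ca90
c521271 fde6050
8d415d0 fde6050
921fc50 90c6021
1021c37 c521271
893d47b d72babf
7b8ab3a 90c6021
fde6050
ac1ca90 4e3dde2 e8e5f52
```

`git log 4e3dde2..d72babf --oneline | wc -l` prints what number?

4

Reachable from d72babf: {1021c37, 4e3dde2, 8d415d0, 90c6021, 921fc50, ac1ca90, c521271, d72babf, e8e5f52, fde6050}.
Reachable from 4e3dde2: {1021c37, 4e3dde2, 90c6021, 921fc50, c521271, fde6050}.
In d72babf's history but not 4e3dde2's: {8d415d0, ac1ca90, d72babf, e8e5f52} — 4 commits.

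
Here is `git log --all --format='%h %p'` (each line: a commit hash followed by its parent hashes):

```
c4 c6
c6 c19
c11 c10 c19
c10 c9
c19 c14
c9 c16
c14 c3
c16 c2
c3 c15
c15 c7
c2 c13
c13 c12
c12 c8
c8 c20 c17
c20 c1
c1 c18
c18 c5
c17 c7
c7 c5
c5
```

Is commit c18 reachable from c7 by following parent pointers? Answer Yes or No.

No

Ancestors of c7: {c5, c7}.
c18 is not in that set, so it is not an ancestor of c7.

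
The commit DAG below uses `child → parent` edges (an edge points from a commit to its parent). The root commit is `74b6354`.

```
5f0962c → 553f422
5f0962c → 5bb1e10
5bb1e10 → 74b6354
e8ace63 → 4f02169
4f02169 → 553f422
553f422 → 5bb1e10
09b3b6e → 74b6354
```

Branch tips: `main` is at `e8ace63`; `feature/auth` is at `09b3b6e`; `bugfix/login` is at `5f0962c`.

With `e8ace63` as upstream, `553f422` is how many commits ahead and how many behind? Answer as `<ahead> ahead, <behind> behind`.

0 ahead, 2 behind

Reachable from 553f422: {553f422, 5bb1e10, 74b6354}.
Reachable from e8ace63: {4f02169, 553f422, 5bb1e10, 74b6354, e8ace63}.
Only in 553f422's history (ahead): {} — 0.
Only in e8ace63's history (behind): {4f02169, e8ace63} — 2.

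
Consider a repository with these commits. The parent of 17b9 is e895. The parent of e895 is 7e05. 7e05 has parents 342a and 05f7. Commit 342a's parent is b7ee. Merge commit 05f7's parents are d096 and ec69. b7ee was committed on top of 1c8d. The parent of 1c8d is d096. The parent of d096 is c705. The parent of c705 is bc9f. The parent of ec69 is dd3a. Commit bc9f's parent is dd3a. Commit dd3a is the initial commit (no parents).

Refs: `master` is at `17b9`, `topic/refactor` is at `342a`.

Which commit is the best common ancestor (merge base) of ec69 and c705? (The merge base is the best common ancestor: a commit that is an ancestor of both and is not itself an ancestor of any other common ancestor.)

dd3a

Ancestors of ec69: {dd3a, ec69}.
Ancestors of c705: {bc9f, c705, dd3a}.
Common ancestors: {dd3a}.
The only common ancestor is dd3a, so it is the merge base.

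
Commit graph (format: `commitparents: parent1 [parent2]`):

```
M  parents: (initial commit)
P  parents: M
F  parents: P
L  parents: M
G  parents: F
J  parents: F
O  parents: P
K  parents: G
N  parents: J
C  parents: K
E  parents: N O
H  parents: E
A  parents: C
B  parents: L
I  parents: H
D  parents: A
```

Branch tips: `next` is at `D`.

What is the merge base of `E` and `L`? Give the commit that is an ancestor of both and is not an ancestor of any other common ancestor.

M

Ancestors of E: {E, F, J, M, N, O, P}.
Ancestors of L: {L, M}.
Common ancestors: {M}.
The only common ancestor is M, so it is the merge base.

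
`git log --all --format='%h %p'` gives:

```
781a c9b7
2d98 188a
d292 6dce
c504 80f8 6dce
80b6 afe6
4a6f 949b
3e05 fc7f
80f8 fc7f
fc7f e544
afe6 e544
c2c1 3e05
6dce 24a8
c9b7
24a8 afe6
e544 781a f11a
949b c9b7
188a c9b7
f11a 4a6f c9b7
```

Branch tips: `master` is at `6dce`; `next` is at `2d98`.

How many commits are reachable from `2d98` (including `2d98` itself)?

Walking parent pointers from 2d98: reachable set = {188a, 2d98, c9b7}.
That is 3 commits.

3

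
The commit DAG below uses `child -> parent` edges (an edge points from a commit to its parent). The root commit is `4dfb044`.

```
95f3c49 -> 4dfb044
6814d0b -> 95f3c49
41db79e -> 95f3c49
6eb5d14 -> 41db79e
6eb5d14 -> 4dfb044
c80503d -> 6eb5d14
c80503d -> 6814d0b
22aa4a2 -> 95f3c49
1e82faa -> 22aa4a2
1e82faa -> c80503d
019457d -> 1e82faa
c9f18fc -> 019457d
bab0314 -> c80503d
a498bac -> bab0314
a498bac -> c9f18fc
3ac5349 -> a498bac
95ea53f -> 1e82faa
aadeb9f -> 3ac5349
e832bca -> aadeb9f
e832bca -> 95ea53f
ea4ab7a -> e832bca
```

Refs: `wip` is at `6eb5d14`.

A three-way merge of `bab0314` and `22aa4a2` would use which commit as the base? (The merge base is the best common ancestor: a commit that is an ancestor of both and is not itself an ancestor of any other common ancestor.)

Ancestors of bab0314: {41db79e, 4dfb044, 6814d0b, 6eb5d14, 95f3c49, bab0314, c80503d}.
Ancestors of 22aa4a2: {22aa4a2, 4dfb044, 95f3c49}.
Common ancestors: {4dfb044, 95f3c49}.
Among these, 95f3c49 is not an ancestor of any other common ancestor — it is the merge base.

95f3c49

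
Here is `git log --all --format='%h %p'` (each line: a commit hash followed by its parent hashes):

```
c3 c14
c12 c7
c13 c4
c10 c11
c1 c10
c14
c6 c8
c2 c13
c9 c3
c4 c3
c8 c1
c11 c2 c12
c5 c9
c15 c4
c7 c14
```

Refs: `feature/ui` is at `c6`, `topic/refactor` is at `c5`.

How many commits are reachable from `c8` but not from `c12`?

8

Reachable from c8: {c1, c10, c11, c12, c13, c14, c2, c3, c4, c7, c8}.
Reachable from c12: {c12, c14, c7}.
In c8's history but not c12's: {c1, c10, c11, c13, c2, c3, c4, c8} — 8 commits.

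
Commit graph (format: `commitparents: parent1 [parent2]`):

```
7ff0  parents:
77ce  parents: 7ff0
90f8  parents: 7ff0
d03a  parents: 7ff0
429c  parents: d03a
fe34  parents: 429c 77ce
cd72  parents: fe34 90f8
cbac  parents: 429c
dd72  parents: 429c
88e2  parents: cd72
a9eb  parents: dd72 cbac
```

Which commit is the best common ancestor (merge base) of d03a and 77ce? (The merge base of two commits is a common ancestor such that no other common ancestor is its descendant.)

Ancestors of d03a: {7ff0, d03a}.
Ancestors of 77ce: {77ce, 7ff0}.
Common ancestors: {7ff0}.
The only common ancestor is 7ff0, so it is the merge base.

7ff0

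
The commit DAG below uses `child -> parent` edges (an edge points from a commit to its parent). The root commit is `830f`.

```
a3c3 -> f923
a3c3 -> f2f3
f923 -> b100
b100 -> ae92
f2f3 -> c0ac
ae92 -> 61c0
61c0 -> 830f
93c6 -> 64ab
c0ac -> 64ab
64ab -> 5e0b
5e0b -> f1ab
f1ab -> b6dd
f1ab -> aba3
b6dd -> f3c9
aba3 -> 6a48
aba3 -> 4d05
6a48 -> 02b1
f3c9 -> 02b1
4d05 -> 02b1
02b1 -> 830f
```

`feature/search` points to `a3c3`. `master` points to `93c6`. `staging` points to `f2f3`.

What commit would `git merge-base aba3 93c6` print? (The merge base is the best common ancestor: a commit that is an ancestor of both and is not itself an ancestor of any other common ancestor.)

Ancestors of aba3: {02b1, 4d05, 6a48, 830f, aba3}.
Ancestors of 93c6: {02b1, 4d05, 5e0b, 64ab, 6a48, 830f, 93c6, aba3, b6dd, f1ab, f3c9}.
Common ancestors: {02b1, 4d05, 6a48, 830f, aba3}.
Among these, aba3 is not an ancestor of any other common ancestor — it is the merge base.

aba3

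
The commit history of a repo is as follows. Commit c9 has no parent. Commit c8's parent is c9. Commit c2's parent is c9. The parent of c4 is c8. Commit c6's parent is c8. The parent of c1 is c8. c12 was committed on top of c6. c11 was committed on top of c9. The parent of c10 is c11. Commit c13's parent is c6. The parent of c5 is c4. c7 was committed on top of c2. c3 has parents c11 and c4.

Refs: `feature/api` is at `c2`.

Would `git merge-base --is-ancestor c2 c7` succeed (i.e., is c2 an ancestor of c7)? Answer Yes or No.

Ancestors of c7 (commits reachable by following parents): {c2, c7, c9}.
c2 is in that set, so it is an ancestor of c7.

Yes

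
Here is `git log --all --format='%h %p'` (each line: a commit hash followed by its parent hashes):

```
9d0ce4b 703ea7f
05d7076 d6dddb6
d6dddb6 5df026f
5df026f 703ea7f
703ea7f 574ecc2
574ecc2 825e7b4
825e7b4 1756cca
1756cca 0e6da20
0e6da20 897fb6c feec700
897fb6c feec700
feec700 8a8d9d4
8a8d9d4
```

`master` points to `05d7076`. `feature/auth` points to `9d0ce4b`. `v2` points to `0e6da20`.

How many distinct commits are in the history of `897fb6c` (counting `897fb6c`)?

Walking parent pointers from 897fb6c: reachable set = {897fb6c, 8a8d9d4, feec700}.
That is 3 commits.

3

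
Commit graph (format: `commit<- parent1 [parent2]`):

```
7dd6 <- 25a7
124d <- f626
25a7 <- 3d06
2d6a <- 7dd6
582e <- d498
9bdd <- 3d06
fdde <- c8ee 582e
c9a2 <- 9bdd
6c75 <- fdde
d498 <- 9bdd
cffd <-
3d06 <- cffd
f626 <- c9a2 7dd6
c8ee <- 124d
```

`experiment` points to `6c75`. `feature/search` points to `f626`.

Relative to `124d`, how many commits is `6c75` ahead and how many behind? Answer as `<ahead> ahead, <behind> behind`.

5 ahead, 0 behind

Reachable from 6c75: {124d, 25a7, 3d06, 582e, 6c75, 7dd6, 9bdd, c8ee, c9a2, cffd, d498, f626, fdde}.
Reachable from 124d: {124d, 25a7, 3d06, 7dd6, 9bdd, c9a2, cffd, f626}.
Only in 6c75's history (ahead): {582e, 6c75, c8ee, d498, fdde} — 5.
Only in 124d's history (behind): {} — 0.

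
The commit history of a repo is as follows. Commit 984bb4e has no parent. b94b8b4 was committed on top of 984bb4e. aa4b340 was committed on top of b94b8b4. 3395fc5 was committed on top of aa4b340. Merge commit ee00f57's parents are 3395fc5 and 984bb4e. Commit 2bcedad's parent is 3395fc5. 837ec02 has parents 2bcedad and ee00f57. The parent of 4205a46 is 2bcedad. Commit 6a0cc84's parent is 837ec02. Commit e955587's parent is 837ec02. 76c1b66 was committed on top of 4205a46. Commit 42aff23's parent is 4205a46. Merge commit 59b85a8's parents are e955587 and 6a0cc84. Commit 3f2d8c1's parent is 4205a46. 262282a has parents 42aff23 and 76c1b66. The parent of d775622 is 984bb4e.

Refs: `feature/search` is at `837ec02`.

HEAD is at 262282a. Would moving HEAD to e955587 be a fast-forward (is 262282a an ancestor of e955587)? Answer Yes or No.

A fast-forward from 262282a to e955587 is possible iff 262282a is an ancestor of e955587.
Ancestors of e955587: {2bcedad, 3395fc5, 837ec02, 984bb4e, aa4b340, b94b8b4, e955587, ee00f57}.
262282a is not among them, so fast-forward is not possible.

No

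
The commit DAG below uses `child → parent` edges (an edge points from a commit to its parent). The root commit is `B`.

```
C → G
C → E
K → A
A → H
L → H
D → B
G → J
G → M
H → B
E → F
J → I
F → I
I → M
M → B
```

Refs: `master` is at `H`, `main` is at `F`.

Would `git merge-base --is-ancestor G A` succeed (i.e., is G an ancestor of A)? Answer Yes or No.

Ancestors of A: {A, B, H}.
G is not in that set, so it is not an ancestor of A.

No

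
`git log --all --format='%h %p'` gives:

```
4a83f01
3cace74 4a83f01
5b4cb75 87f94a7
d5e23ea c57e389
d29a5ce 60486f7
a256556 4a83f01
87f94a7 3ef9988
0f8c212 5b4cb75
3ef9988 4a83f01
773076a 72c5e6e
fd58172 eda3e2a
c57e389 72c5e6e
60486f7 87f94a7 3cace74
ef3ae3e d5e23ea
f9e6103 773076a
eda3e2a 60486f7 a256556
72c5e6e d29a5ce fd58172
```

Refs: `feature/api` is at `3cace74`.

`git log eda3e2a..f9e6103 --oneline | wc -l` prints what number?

Reachable from f9e6103: {3cace74, 3ef9988, 4a83f01, 60486f7, 72c5e6e, 773076a, 87f94a7, a256556, d29a5ce, eda3e2a, f9e6103, fd58172}.
Reachable from eda3e2a: {3cace74, 3ef9988, 4a83f01, 60486f7, 87f94a7, a256556, eda3e2a}.
In f9e6103's history but not eda3e2a's: {72c5e6e, 773076a, d29a5ce, f9e6103, fd58172} — 5 commits.

5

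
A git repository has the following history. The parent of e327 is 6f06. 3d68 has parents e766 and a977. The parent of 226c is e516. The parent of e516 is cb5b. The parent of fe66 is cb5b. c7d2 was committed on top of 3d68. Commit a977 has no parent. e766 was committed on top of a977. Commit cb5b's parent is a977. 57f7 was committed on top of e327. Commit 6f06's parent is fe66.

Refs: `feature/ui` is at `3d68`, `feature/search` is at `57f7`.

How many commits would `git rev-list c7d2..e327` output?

Reachable from e327: {6f06, a977, cb5b, e327, fe66}.
Reachable from c7d2: {3d68, a977, c7d2, e766}.
In e327's history but not c7d2's: {6f06, cb5b, e327, fe66} — 4 commits.

4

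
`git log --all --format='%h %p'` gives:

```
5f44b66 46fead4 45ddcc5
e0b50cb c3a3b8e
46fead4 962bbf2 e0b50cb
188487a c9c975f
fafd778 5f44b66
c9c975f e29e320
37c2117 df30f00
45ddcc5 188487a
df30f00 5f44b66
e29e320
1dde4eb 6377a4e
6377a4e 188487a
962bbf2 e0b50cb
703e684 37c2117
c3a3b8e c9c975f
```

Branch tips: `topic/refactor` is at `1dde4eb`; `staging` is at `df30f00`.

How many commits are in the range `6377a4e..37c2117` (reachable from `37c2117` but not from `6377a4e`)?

8

Reachable from 37c2117: {188487a, 37c2117, 45ddcc5, 46fead4, 5f44b66, 962bbf2, c3a3b8e, c9c975f, df30f00, e0b50cb, e29e320}.
Reachable from 6377a4e: {188487a, 6377a4e, c9c975f, e29e320}.
In 37c2117's history but not 6377a4e's: {37c2117, 45ddcc5, 46fead4, 5f44b66, 962bbf2, c3a3b8e, df30f00, e0b50cb} — 8 commits.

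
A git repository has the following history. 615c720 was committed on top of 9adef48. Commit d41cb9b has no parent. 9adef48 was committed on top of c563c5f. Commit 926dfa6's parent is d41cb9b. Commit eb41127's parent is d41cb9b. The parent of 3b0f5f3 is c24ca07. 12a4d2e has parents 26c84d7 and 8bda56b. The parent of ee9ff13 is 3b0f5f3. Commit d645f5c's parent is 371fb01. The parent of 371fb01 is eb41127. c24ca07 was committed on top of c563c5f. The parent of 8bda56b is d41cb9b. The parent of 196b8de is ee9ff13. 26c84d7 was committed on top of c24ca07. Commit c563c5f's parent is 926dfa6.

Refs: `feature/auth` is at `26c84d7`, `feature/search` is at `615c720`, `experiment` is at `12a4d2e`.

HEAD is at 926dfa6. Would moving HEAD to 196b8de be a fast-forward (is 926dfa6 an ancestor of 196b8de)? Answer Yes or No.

A fast-forward from 926dfa6 to 196b8de is possible iff 926dfa6 is an ancestor of 196b8de.
Ancestors of 196b8de: {196b8de, 3b0f5f3, 926dfa6, c24ca07, c563c5f, d41cb9b, ee9ff13}.
926dfa6 is among them, so fast-forward is possible.

Yes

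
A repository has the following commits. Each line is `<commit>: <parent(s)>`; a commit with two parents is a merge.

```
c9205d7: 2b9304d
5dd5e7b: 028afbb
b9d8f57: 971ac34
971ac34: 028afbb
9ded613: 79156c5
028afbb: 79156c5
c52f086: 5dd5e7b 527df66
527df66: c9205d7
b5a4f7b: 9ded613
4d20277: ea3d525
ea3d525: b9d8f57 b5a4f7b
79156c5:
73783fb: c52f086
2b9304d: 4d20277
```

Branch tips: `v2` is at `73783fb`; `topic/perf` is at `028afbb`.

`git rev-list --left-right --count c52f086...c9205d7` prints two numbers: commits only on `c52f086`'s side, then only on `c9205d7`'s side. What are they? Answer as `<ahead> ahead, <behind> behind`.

Reachable from c52f086: {028afbb, 2b9304d, 4d20277, 527df66, 5dd5e7b, 79156c5, 971ac34, 9ded613, b5a4f7b, b9d8f57, c52f086, c9205d7, ea3d525}.
Reachable from c9205d7: {028afbb, 2b9304d, 4d20277, 79156c5, 971ac34, 9ded613, b5a4f7b, b9d8f57, c9205d7, ea3d525}.
Only in c52f086's history (ahead): {527df66, 5dd5e7b, c52f086} — 3.
Only in c9205d7's history (behind): {} — 0.

3 ahead, 0 behind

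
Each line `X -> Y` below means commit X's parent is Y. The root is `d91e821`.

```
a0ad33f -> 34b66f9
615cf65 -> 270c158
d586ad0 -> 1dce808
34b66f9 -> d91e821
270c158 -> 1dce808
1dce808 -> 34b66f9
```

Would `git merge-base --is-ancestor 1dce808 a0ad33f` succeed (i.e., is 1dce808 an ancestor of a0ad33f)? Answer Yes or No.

Ancestors of a0ad33f: {34b66f9, a0ad33f, d91e821}.
1dce808 is not in that set, so it is not an ancestor of a0ad33f.

No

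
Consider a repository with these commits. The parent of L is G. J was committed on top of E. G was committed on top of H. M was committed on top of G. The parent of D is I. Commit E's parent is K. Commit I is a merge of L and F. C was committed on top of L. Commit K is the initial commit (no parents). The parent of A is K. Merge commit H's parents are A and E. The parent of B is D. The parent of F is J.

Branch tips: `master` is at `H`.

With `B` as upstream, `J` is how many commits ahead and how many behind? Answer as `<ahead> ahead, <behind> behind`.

0 ahead, 8 behind

Reachable from J: {E, J, K}.
Reachable from B: {A, B, D, E, F, G, H, I, J, K, L}.
Only in J's history (ahead): {} — 0.
Only in B's history (behind): {A, B, D, F, G, H, I, L} — 8.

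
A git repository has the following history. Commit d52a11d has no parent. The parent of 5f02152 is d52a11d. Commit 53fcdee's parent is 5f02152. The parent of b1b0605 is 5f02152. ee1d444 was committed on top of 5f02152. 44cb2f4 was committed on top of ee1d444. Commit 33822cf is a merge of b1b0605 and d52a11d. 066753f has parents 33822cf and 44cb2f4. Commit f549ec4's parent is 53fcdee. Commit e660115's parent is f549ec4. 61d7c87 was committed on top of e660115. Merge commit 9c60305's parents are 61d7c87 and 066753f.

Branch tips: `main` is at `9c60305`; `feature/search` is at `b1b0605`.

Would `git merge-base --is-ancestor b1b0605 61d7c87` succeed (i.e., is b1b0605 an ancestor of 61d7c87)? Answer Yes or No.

No

Ancestors of 61d7c87: {53fcdee, 5f02152, 61d7c87, d52a11d, e660115, f549ec4}.
b1b0605 is not in that set, so it is not an ancestor of 61d7c87.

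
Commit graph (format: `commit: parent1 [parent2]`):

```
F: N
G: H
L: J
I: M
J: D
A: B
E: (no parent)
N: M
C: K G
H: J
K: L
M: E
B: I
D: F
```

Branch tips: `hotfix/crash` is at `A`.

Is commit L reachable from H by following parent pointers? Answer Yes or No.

No

Ancestors of H: {D, E, F, H, J, M, N}.
L is not in that set, so it is not an ancestor of H.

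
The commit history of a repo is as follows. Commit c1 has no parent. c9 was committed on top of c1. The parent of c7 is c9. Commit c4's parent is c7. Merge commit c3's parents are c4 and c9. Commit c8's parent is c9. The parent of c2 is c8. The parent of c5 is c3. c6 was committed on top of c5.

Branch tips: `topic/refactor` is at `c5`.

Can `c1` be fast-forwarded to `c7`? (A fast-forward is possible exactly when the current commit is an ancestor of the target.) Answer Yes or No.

Yes

A fast-forward from c1 to c7 is possible iff c1 is an ancestor of c7.
Ancestors of c7: {c1, c7, c9}.
c1 is among them, so fast-forward is possible.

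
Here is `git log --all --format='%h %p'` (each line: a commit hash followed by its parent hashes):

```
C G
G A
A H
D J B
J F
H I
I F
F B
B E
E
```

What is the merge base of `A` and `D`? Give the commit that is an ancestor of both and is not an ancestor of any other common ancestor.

Ancestors of A: {A, B, E, F, H, I}.
Ancestors of D: {B, D, E, F, J}.
Common ancestors: {B, E, F}.
Among these, F is not an ancestor of any other common ancestor — it is the merge base.

F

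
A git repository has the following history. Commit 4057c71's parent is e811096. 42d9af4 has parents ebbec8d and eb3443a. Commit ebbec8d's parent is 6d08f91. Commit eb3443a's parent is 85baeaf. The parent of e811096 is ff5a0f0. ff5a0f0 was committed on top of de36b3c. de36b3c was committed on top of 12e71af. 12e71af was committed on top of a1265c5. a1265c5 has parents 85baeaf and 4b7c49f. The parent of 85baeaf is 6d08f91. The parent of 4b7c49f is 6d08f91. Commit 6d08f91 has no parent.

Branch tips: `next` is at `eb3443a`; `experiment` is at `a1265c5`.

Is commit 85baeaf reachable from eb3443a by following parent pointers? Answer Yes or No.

Yes

Ancestors of eb3443a (commits reachable by following parents): {6d08f91, 85baeaf, eb3443a}.
85baeaf is in that set, so it is an ancestor of eb3443a.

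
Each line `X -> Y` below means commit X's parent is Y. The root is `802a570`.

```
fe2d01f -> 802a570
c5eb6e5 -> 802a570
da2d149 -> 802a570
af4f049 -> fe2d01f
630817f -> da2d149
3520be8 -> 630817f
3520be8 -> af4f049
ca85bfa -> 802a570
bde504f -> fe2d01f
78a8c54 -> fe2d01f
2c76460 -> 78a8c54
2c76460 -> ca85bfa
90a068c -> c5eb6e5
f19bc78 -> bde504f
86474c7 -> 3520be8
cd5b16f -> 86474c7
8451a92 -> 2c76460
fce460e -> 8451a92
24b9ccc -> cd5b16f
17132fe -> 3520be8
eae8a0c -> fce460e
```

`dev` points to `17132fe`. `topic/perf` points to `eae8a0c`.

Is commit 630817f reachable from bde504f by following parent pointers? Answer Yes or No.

No

Ancestors of bde504f: {802a570, bde504f, fe2d01f}.
630817f is not in that set, so it is not an ancestor of bde504f.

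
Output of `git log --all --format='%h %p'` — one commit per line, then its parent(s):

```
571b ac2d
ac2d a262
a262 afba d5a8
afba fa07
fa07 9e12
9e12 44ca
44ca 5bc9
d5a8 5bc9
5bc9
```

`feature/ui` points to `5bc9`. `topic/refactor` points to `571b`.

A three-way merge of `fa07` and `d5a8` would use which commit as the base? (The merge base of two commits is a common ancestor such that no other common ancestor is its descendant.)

Ancestors of fa07: {44ca, 5bc9, 9e12, fa07}.
Ancestors of d5a8: {5bc9, d5a8}.
Common ancestors: {5bc9}.
The only common ancestor is 5bc9, so it is the merge base.

5bc9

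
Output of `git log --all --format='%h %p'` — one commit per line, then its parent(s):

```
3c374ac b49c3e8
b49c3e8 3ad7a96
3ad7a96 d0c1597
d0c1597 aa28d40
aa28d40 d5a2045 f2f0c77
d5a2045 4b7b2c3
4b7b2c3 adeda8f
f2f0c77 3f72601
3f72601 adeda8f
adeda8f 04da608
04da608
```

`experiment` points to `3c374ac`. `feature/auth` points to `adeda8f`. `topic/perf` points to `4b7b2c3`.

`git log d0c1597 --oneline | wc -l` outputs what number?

8

Walking parent pointers from d0c1597: reachable set = {04da608, 3f72601, 4b7b2c3, aa28d40, adeda8f, d0c1597, d5a2045, f2f0c77}.
That is 8 commits.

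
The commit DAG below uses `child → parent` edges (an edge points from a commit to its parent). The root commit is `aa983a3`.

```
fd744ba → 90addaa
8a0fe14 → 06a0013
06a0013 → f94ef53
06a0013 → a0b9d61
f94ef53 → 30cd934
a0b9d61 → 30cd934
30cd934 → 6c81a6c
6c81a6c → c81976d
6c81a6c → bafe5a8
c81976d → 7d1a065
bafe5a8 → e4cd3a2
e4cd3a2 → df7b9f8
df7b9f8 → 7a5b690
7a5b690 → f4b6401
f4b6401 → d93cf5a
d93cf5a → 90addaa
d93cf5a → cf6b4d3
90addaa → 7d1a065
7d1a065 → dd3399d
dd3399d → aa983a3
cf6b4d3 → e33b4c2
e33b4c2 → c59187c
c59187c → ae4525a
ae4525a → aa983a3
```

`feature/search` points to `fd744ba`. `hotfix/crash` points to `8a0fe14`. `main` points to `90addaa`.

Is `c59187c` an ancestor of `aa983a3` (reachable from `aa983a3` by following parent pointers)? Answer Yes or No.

Ancestors of aa983a3: {aa983a3}.
c59187c is not in that set, so it is not an ancestor of aa983a3.

No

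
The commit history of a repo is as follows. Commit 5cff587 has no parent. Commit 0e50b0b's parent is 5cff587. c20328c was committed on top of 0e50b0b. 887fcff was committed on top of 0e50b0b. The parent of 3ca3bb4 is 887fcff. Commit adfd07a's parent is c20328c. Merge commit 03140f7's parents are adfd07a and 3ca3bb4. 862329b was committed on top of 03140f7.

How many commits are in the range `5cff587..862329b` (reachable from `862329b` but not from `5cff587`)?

Reachable from 862329b: {03140f7, 0e50b0b, 3ca3bb4, 5cff587, 862329b, 887fcff, adfd07a, c20328c}.
Reachable from 5cff587: {5cff587}.
In 862329b's history but not 5cff587's: {03140f7, 0e50b0b, 3ca3bb4, 862329b, 887fcff, adfd07a, c20328c} — 7 commits.

7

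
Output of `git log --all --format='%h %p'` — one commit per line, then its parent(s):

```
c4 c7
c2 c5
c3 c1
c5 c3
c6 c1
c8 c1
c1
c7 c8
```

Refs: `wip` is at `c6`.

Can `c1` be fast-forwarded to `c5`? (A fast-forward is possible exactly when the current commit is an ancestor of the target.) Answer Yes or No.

A fast-forward from c1 to c5 is possible iff c1 is an ancestor of c5.
Ancestors of c5: {c1, c3, c5}.
c1 is among them, so fast-forward is possible.

Yes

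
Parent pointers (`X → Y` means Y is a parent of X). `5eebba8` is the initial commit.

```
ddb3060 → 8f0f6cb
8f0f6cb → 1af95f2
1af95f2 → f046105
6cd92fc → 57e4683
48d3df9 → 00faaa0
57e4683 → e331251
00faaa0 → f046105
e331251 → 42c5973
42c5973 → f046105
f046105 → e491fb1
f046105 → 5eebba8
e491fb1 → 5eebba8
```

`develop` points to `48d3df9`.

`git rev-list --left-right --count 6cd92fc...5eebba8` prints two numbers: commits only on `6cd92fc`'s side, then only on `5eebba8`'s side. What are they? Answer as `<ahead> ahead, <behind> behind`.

6 ahead, 0 behind

Reachable from 6cd92fc: {42c5973, 57e4683, 5eebba8, 6cd92fc, e331251, e491fb1, f046105}.
Reachable from 5eebba8: {5eebba8}.
Only in 6cd92fc's history (ahead): {42c5973, 57e4683, 6cd92fc, e331251, e491fb1, f046105} — 6.
Only in 5eebba8's history (behind): {} — 0.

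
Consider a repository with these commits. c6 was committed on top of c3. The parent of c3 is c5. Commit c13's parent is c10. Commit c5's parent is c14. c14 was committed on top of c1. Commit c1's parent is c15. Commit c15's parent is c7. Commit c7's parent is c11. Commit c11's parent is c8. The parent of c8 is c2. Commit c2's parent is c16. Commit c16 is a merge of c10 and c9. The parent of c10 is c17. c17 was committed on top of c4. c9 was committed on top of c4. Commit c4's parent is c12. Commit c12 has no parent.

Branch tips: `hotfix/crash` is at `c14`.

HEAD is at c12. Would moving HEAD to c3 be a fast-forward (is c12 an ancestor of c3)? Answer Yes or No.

A fast-forward from c12 to c3 is possible iff c12 is an ancestor of c3.
Ancestors of c3: {c1, c10, c11, c12, c14, c15, c16, c17, c2, c3, c4, c5, c7, c8, c9}.
c12 is among them, so fast-forward is possible.

Yes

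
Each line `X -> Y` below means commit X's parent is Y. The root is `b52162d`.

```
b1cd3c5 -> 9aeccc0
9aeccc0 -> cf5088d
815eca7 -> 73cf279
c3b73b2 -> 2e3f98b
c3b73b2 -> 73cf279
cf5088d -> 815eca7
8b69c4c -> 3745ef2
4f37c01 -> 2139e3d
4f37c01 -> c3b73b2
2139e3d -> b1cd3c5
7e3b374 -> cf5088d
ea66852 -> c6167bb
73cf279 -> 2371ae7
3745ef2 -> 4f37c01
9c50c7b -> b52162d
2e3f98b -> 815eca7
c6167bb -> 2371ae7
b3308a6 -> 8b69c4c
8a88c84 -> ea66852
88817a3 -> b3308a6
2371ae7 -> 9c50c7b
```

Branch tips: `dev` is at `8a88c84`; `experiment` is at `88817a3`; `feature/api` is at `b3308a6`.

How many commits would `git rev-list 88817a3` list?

Walking parent pointers from 88817a3: reachable set = {2139e3d, 2371ae7, 2e3f98b, 3745ef2, 4f37c01, 73cf279, 815eca7, 88817a3, 8b69c4c, 9aeccc0, 9c50c7b, b1cd3c5, b3308a6, b52162d, c3b73b2, cf5088d}.
That is 16 commits.

16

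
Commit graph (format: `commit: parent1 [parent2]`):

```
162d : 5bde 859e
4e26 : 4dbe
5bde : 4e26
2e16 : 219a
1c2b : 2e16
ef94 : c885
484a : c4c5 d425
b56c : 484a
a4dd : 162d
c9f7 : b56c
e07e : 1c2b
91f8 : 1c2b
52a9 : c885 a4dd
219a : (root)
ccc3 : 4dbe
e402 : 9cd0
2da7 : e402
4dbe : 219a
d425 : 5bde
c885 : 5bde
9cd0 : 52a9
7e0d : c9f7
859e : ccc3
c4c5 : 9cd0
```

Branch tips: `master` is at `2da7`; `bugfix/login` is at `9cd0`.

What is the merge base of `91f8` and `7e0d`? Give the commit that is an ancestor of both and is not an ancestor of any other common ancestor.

219a

Ancestors of 91f8: {1c2b, 219a, 2e16, 91f8}.
Ancestors of 7e0d: {162d, 219a, 484a, 4dbe, 4e26, 52a9, 5bde, 7e0d, 859e, 9cd0, a4dd, b56c, c4c5, c885, c9f7, ccc3, d425}.
Common ancestors: {219a}.
The only common ancestor is 219a, so it is the merge base.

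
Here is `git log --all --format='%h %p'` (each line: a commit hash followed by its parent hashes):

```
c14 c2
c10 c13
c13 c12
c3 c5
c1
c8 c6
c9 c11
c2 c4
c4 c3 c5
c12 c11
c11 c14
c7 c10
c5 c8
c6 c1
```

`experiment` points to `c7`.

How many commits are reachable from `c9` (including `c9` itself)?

Walking parent pointers from c9: reachable set = {c1, c11, c14, c2, c3, c4, c5, c6, c8, c9}.
That is 10 commits.

10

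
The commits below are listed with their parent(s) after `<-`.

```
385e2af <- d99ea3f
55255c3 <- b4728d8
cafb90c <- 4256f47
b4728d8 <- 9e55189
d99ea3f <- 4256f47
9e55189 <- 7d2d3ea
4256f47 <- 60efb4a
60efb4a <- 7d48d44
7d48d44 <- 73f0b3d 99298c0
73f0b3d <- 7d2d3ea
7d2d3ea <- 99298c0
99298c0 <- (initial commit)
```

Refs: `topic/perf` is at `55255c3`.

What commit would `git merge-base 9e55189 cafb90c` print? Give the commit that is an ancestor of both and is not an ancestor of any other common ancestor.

Ancestors of 9e55189: {7d2d3ea, 99298c0, 9e55189}.
Ancestors of cafb90c: {4256f47, 60efb4a, 73f0b3d, 7d2d3ea, 7d48d44, 99298c0, cafb90c}.
Common ancestors: {7d2d3ea, 99298c0}.
Among these, 7d2d3ea is not an ancestor of any other common ancestor — it is the merge base.

7d2d3ea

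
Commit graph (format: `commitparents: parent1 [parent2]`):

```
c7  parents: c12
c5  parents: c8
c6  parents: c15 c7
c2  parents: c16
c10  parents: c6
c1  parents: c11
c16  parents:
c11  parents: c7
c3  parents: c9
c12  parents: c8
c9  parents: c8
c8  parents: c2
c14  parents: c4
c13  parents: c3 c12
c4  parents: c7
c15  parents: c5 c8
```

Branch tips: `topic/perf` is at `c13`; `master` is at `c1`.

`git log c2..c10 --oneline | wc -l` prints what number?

7

Reachable from c10: {c10, c12, c15, c16, c2, c5, c6, c7, c8}.
Reachable from c2: {c16, c2}.
In c10's history but not c2's: {c10, c12, c15, c5, c6, c7, c8} — 7 commits.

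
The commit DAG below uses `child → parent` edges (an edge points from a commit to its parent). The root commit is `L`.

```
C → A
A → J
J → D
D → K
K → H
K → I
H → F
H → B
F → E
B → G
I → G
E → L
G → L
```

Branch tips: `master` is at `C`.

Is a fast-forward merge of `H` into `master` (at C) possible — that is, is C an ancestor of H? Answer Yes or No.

No

A fast-forward from C to H is possible iff C is an ancestor of H.
Ancestors of H: {B, E, F, G, H, L}.
C is not among them, so fast-forward is not possible.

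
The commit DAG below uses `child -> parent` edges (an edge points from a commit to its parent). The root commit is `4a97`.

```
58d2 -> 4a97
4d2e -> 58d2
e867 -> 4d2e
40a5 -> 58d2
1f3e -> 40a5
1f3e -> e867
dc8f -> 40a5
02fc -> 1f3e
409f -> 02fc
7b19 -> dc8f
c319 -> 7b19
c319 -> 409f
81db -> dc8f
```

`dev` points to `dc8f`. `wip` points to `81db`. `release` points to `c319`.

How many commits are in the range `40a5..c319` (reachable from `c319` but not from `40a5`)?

Reachable from c319: {02fc, 1f3e, 409f, 40a5, 4a97, 4d2e, 58d2, 7b19, c319, dc8f, e867}.
Reachable from 40a5: {40a5, 4a97, 58d2}.
In c319's history but not 40a5's: {02fc, 1f3e, 409f, 4d2e, 7b19, c319, dc8f, e867} — 8 commits.

8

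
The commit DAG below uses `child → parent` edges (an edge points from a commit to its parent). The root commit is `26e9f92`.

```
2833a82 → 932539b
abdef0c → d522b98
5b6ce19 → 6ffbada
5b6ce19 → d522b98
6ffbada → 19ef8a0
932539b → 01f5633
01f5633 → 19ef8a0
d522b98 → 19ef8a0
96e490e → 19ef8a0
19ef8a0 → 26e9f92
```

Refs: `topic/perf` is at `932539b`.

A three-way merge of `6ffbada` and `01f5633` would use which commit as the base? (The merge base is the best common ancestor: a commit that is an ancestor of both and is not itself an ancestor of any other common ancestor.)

19ef8a0

Ancestors of 6ffbada: {19ef8a0, 26e9f92, 6ffbada}.
Ancestors of 01f5633: {01f5633, 19ef8a0, 26e9f92}.
Common ancestors: {19ef8a0, 26e9f92}.
Among these, 19ef8a0 is not an ancestor of any other common ancestor — it is the merge base.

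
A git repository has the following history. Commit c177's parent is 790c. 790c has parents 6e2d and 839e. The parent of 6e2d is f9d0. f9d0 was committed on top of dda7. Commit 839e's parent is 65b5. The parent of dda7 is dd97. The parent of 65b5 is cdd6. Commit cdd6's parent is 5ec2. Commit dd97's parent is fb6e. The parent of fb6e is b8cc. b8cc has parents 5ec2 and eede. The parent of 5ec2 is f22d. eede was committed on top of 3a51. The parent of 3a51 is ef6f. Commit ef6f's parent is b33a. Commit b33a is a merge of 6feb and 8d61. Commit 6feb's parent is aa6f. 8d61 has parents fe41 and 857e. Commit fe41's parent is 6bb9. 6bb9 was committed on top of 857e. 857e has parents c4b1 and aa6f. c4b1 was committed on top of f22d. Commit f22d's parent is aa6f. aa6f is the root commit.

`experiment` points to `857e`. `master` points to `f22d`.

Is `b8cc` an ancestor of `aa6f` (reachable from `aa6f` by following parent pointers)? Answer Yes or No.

Ancestors of aa6f: {aa6f}.
b8cc is not in that set, so it is not an ancestor of aa6f.

No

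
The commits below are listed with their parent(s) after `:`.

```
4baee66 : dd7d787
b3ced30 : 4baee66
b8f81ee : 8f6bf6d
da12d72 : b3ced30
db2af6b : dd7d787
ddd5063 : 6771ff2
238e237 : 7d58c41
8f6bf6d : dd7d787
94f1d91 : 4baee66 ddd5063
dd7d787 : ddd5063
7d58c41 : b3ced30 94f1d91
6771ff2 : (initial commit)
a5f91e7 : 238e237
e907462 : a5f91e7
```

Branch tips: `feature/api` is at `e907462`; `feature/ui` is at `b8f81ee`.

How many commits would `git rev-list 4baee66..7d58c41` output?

3

Reachable from 7d58c41: {4baee66, 6771ff2, 7d58c41, 94f1d91, b3ced30, dd7d787, ddd5063}.
Reachable from 4baee66: {4baee66, 6771ff2, dd7d787, ddd5063}.
In 7d58c41's history but not 4baee66's: {7d58c41, 94f1d91, b3ced30} — 3 commits.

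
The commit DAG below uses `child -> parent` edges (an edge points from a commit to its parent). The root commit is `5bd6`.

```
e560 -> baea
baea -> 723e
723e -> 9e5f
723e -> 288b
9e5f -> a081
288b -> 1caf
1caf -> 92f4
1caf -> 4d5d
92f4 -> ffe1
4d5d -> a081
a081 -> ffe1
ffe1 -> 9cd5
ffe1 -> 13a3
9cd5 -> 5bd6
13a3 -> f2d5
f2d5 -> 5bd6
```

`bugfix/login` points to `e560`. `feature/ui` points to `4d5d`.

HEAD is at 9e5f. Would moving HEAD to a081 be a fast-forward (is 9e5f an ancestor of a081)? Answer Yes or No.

A fast-forward from 9e5f to a081 is possible iff 9e5f is an ancestor of a081.
Ancestors of a081: {13a3, 5bd6, 9cd5, a081, f2d5, ffe1}.
9e5f is not among them, so fast-forward is not possible.

No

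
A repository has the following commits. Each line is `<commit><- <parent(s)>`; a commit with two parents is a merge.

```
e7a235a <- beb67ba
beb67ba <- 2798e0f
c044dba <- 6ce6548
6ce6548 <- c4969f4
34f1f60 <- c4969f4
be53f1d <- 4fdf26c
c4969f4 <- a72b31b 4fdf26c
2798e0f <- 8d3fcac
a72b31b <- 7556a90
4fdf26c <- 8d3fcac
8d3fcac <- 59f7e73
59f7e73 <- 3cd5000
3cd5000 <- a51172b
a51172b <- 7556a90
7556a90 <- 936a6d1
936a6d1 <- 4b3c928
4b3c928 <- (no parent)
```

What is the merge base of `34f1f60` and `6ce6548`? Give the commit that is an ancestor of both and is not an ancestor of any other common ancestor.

c4969f4

Ancestors of 34f1f60: {34f1f60, 3cd5000, 4b3c928, 4fdf26c, 59f7e73, 7556a90, 8d3fcac, 936a6d1, a51172b, a72b31b, c4969f4}.
Ancestors of 6ce6548: {3cd5000, 4b3c928, 4fdf26c, 59f7e73, 6ce6548, 7556a90, 8d3fcac, 936a6d1, a51172b, a72b31b, c4969f4}.
Common ancestors: {3cd5000, 4b3c928, 4fdf26c, 59f7e73, 7556a90, 8d3fcac, 936a6d1, a51172b, a72b31b, c4969f4}.
Among these, c4969f4 is not an ancestor of any other common ancestor — it is the merge base.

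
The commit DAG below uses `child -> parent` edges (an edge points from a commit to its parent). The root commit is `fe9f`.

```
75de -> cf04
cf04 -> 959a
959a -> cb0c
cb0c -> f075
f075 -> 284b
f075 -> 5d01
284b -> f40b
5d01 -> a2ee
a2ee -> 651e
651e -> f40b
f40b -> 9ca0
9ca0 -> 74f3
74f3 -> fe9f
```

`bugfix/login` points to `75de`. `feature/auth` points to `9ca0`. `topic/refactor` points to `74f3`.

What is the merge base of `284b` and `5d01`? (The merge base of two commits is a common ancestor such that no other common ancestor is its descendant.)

f40b

Ancestors of 284b: {284b, 74f3, 9ca0, f40b, fe9f}.
Ancestors of 5d01: {5d01, 651e, 74f3, 9ca0, a2ee, f40b, fe9f}.
Common ancestors: {74f3, 9ca0, f40b, fe9f}.
Among these, f40b is not an ancestor of any other common ancestor — it is the merge base.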